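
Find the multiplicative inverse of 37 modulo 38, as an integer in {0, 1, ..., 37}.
Apply the extended Euclidean algorithm to (38, 37), tracking rows (r, s, t) with s·38 + t·37 = r. Each division r_prev = q·r_cur + r_new produces the new row as (previous row) − q·(current row):
  row A: (38, 1, 0)   [1·38 + 0·37 = 38]
  row B: (37, 0, 1)   [0·38 + 1·37 = 37]
  38 = 1·37 + 1   → row C = row A − 1·row B = (1, 1, −1)   [check: 1·38 − 1·37 = 1]
  37 = 37·1 + 0   → remainder 0, stop. gcd = 1 (last nonzero row C).
The gcd is 1, so 37 is invertible mod 38. The last nonzero row gives 1·38 − 1·37 = 1, so t = −1. So 37^(−1) ≡ −1 ≡ 37 (mod 38). Verify: 37 · 37 = 1369 ≡ 1 (mod 38). ✓

Final answer: 37^(−1) ≡ 37 (mod 38)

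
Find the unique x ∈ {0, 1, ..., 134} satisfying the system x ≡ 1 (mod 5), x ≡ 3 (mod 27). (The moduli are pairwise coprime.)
x ≡ 111 (mod 135); the representative in [0, 135) is 111

The moduli 5, 27 are pairwise coprime, so by the CRT there is a unique solution mod 5·27 = 135.
Solve by successive substitution. Start with x ≡ 1 (mod 5).
  Combine with x ≡ 3 (mod 27): write x = 1 + 5·t and require 1 + 5·t ≡ 3 (mod 27), i.e. 5·t ≡ 3 − 1 ≡ 2 (mod 27). Since 5^(−1) ≡ 11 (mod 27), t ≡ 11·2 ≡ 22 (mod 27). So x ≡ 1 + 5·22 = 111 (mod 135).
Unique solution in [0, 135): x = 111.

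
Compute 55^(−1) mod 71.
Apply the extended Euclidean algorithm to (71, 55), tracking rows (r, s, t) with s·71 + t·55 = r. Each division r_prev = q·r_cur + r_new produces the new row as (previous row) − q·(current row):
  row A: (71, 1, 0)   [1·71 + 0·55 = 71]
  row B: (55, 0, 1)   [0·71 + 1·55 = 55]
  71 = 1·55 + 16   → row C = row A − 1·row B = (16, 1, −1)   [check: 1·71 − 1·55 = 16]
  55 = 3·16 + 7   → row D = row B − 3·row C = (7, −3, 4)   [check: −3·71 + 4·55 = 7]
  16 = 2·7 + 2   → row E = row C − 2·row D = (2, 7, −9)   [check: 7·71 − 9·55 = 2]
  7 = 3·2 + 1   → row F = row D − 3·row E = (1, −24, 31)   [check: −24·71 + 31·55 = 1]
  2 = 2·1 + 0   → remainder 0, stop. gcd = 1 (last nonzero row F).
The gcd is 1, so 55 is invertible mod 71. The last nonzero row gives −24·71 + 31·55 = 1, so t = 31. So 55^(−1) ≡ 31 (mod 71). Verify: 55 · 31 = 1705 ≡ 1 (mod 71). ✓

Final answer: 55^(−1) ≡ 31 (mod 71)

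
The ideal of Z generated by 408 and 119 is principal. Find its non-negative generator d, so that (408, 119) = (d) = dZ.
In the PID Z, (a, b) is generated by gcd(a, b). Compute gcd(408, 119) with the extended Euclidean algorithm, tracking rows (r, s, t) with s·408 + t·119 = r:
  row A: (408, 1, 0)   [1·408 + 0·119 = 408]
  row B: (119, 0, 1)   [0·408 + 1·119 = 119]
  408 = 3·119 + 51   → row C = row A − 3·row B = (51, 1, −3)   [check: 1·408 − 3·119 = 51]
  119 = 2·51 + 17   → row D = row B − 2·row C = (17, −2, 7)   [check: −2·408 + 7·119 = 17]
  51 = 3·17 + 0   → remainder 0, stop. gcd = 17 (last nonzero row D).
So gcd(408, 119) = 17, with Bézout identity −2·408 + 7·119 = 17. Containment (⊇): the Bézout identity exhibits 17 as an element of (408, 119), giving (17) ⊆ (408, 119). Containment (⊆): since 17 | 408 and 17 | 119 (408 = 17·24, 119 = 17·7), every Z-linear combination of 408 and 119 is divisible by 17, so (408, 119) ⊆ (17). Therefore (408, 119) = (17), d = 17.

Final answer: (408, 119) = (17); d = 17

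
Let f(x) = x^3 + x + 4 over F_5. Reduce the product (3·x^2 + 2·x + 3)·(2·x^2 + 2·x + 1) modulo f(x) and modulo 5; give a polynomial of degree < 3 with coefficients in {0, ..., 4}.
Multiply as integer polynomials: a · b = 6·x^4 + 10·x^3 + 13·x^2 + 8·x + 3. Reducing coefficients mod 5: a · b ≡ x^4 + 3·x^2 + 3·x + 3. Now divide by f(x) = x^3 + x + 4 in F_5[x], eliminating the leading term at each step:
  leading term x^4: subtract (x)·f(x) = x^4 + x^2 + 4·x, leaving 2·x^2 + 4·x + 3 (coefficients mod 5)
The degree is now < 3, so this is the remainder. Hence a · b ≡ 2·x^2 + 4·x + 3 in F_5[x]/(f).

Final answer: a · b ≡ 2·x^2 + 4·x + 3 (mod f(x))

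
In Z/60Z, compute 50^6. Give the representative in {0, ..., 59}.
40

Use repeated squaring. Binary(6) = 110. Walk through the bits of the exponent 6 left-to-right: at each bit after the leading one, square the running value, then multiply by 50 if the bit is 1 (always reducing mod 60):
  bit 1 = 1 (leading): start with 50.
  bit 2 = 1: square 50^2 = 2500 ≡ 40; bit is 1, so multiply 40·50 = 2000 ≡ 20 (mod 60).
  bit 3 = 0: square 20^2 = 400 ≡ 40 (mod 60).
Final value: 50^6 ≡ 40 (mod 60).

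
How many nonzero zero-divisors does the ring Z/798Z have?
In Z/798Z each nonzero element is either a unit (gcd with 798 is 1) or a zero-divisor (gcd > 1). The number of units is φ(798): factorise 798 = 2 · 3 · 7 · 19, so φ(798) = (2 − 1) · (3 − 1) · (7 − 1) · (19 − 1) = 1 · 2 · 6 · 18 = 216. The nonzero elements number 798 − 1 = 797. Hence the nonzero zero-divisors number 797 − 216 = 581.

Final answer: Z/798Z has 581 nonzero zero-divisors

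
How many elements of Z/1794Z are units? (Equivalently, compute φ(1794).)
An element a ∈ Z/1794Z is a unit iff gcd(a, 1794) = 1, so the number of units is φ(1794). φ is multiplicative, with φ(p^e) = p^e − p^(e−1). Factorise 1794 = 2 · 3 · 13 · 23. Then
  φ(1794) = (2 − 1) · (3 − 1) · (13 − 1) · (23 − 1) = 1 · 2 · 12 · 22 = 528.

Final answer: Z/1794Z has φ(1794) = 528 units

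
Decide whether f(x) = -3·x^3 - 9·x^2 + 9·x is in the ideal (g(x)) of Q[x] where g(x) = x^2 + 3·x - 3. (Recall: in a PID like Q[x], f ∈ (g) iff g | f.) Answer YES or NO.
YES

In Q[x] the ideal (g) consists of all multiples of g, so f ∈ (g) iff g | f, i.e. iff the remainder of f on division by g is 0. Divide f by g (g is monic, so eliminate the leading term of the running remainder at each step):
  leading term -3·x^3: subtract (-3·x)·g(x) = -3·x^3 - 9·x^2 + 9·x, leaving 0
The remainder is 0, so f(x) = g(x) · h(x) with h(x) = -3·x. Hence g | f, i.e. f ∈ (g).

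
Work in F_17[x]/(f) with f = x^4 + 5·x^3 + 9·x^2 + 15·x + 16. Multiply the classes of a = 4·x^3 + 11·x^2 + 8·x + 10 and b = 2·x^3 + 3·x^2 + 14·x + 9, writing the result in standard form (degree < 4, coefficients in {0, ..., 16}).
a · b ≡ 6·x^3 + 10·x^2 + 9·x (mod f(x))

Multiply as integer polynomials: a · b = 8·x^6 + 34·x^5 + 105·x^4 + 234·x^3 + 241·x^2 + 212·x + 90. Reducing coefficients mod 17: a · b ≡ 8·x^6 + 3·x^4 + 13·x^3 + 3·x^2 + 8·x + 5. Now divide by f(x) = x^4 + 5·x^3 + 9·x^2 + 15·x + 16 in F_17[x], eliminating the leading term at each step:
  leading term 8·x^6: subtract (8·x^2)·f(x) = 8·x^6 + 6·x^5 + 4·x^4 + x^3 + 9·x^2, leaving 11·x^5 + 16·x^4 + 12·x^3 + 11·x^2 + 8·x + 5 (coefficients mod 17)
  leading term 11·x^5: subtract (11·x)·f(x) = 11·x^5 + 4·x^4 + 14·x^3 + 12·x^2 + 6·x, leaving 12·x^4 + 15·x^3 + 16·x^2 + 2·x + 5 (coefficients mod 17)
  leading term 12·x^4: subtract (12)·f(x) = 12·x^4 + 9·x^3 + 6·x^2 + 10·x + 5, leaving 6·x^3 + 10·x^2 + 9·x (coefficients mod 17)
The degree is now < 4, so this is the remainder. Hence a · b ≡ 6·x^3 + 10·x^2 + 9·x in F_17[x]/(f).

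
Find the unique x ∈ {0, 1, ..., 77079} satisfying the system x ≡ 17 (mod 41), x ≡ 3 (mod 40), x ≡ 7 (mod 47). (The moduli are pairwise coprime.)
The moduli 41, 40, 47 are pairwise coprime, so by the CRT there is a unique solution mod 41·40·47 = 77080.
Solve by successive substitution. Start with x ≡ 17 (mod 41).
  Combine with x ≡ 3 (mod 40): write x = 17 + 41·t and require 17 + 41·t ≡ 3 (mod 40), i.e. 41·t ≡ 3 − 17 ≡ 26 (mod 40). Since 41^(−1) ≡ 1 (mod 40) (41 ≡ 1 (mod 40)), t ≡ 1·26 ≡ 26 (mod 40). So x ≡ 17 + 41·26 = 1083 (mod 1640).
  Combine with x ≡ 7 (mod 47): write x = 1083 + 1640·t and require 1083 + 1640·t ≡ 7 (mod 47), i.e. 1640·t ≡ 7 − 1083 ≡ 5 (mod 47). Since 1640^(−1) ≡ 28 (mod 47) (1640 ≡ 42 (mod 47)), t ≡ 28·5 ≡ 46 (mod 47). So x ≡ 1083 + 1640·46 = 76523 (mod 77080).
Unique solution in [0, 77080): x = 76523.

Final answer: x ≡ 76523 (mod 77080); the representative in [0, 77080) is 76523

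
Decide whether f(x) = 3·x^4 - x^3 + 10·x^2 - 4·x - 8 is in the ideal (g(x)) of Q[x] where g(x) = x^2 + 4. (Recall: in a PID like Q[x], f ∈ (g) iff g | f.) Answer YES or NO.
In Q[x] the ideal (g) consists of all multiples of g, so f ∈ (g) iff g | f, i.e. iff the remainder of f on division by g is 0. Divide f by g (g is monic, so eliminate the leading term of the running remainder at each step):
  leading term 3·x^4: subtract (3·x^2)·g(x) = 3·x^4 + 12·x^2, leaving -x^3 - 2·x^2 - 4·x - 8
  leading term -x^3: subtract (-x)·g(x) = -x^3 - 4·x, leaving -2·x^2 - 8
  leading term -2·x^2: subtract (-2)·g(x) = -2·x^2 - 8, leaving 0
The remainder is 0, so f(x) = g(x) · h(x) with h(x) = 3·x^2 - x - 2. Hence g | f, i.e. f ∈ (g).

Final answer: YES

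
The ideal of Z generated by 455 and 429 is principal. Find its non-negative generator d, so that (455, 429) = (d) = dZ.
In the PID Z, (a, b) is generated by gcd(a, b). Compute gcd(455, 429) with the extended Euclidean algorithm, tracking rows (r, s, t) with s·455 + t·429 = r:
  row A: (455, 1, 0)   [1·455 + 0·429 = 455]
  row B: (429, 0, 1)   [0·455 + 1·429 = 429]
  455 = 1·429 + 26   → row C = row A − 1·row B = (26, 1, −1)   [check: 1·455 − 1·429 = 26]
  429 = 16·26 + 13   → row D = row B − 16·row C = (13, −16, 17)   [check: −16·455 + 17·429 = 13]
  26 = 2·13 + 0   → remainder 0, stop. gcd = 13 (last nonzero row D).
So gcd(455, 429) = 13, with Bézout identity −16·455 + 17·429 = 13. Containment (⊇): the Bézout identity exhibits 13 as an element of (455, 429), giving (13) ⊆ (455, 429). Containment (⊆): since 13 | 455 and 13 | 429 (455 = 13·35, 429 = 13·33), every Z-linear combination of 455 and 429 is divisible by 13, so (455, 429) ⊆ (13). Therefore (455, 429) = (13), d = 13.

Final answer: (455, 429) = (13); d = 13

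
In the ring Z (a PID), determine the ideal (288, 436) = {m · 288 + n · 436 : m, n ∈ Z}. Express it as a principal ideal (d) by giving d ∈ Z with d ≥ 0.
(288, 436) = (4); d = 4

In the PID Z, (a, b) is generated by gcd(a, b). Compute gcd(436, 288) with the extended Euclidean algorithm, tracking rows (r, s, t) with s·436 + t·288 = r:
  row A: (436, 1, 0)   [1·436 + 0·288 = 436]
  row B: (288, 0, 1)   [0·436 + 1·288 = 288]
  436 = 1·288 + 148   → row C = row A − 1·row B = (148, 1, −1)   [check: 1·436 − 1·288 = 148]
  288 = 1·148 + 140   → row D = row B − 1·row C = (140, −1, 2)   [check: −1·436 + 2·288 = 140]
  148 = 1·140 + 8   → row E = row C − 1·row D = (8, 2, −3)   [check: 2·436 − 3·288 = 8]
  140 = 17·8 + 4   → row F = row D − 17·row E = (4, −35, 53)   [check: −35·436 + 53·288 = 4]
  8 = 2·4 + 0   → remainder 0, stop. gcd = 4 (last nonzero row F).
So gcd(288, 436) = 4, with Bézout identity −35·436 + 53·288 = 4. Containment (⊇): the Bézout identity exhibits 4 as an element of (288, 436), giving (4) ⊆ (288, 436). Containment (⊆): since 4 | 288 and 4 | 436 (288 = 4·72, 436 = 4·109), every Z-linear combination of 288 and 436 is divisible by 4, so (288, 436) ⊆ (4). Therefore (288, 436) = (4), d = 4.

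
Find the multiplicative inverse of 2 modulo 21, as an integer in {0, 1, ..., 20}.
2^(−1) ≡ 11 (mod 21)

Apply the extended Euclidean algorithm to (21, 2), tracking rows (r, s, t) with s·21 + t·2 = r. Each division r_prev = q·r_cur + r_new produces the new row as (previous row) − q·(current row):
  row A: (21, 1, 0)   [1·21 + 0·2 = 21]
  row B: (2, 0, 1)   [0·21 + 1·2 = 2]
  21 = 10·2 + 1   → row C = row A − 10·row B = (1, 1, −10)   [check: 1·21 − 10·2 = 1]
  2 = 2·1 + 0   → remainder 0, stop. gcd = 1 (last nonzero row C).
The gcd is 1, so 2 is invertible mod 21. The last nonzero row gives 1·21 − 10·2 = 1, so t = −10. So 2^(−1) ≡ −10 ≡ 11 (mod 21). Verify: 2 · 11 = 22 ≡ 1 (mod 21). ✓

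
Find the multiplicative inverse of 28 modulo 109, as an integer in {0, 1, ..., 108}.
Apply the extended Euclidean algorithm to (109, 28), tracking rows (r, s, t) with s·109 + t·28 = r. Each division r_prev = q·r_cur + r_new produces the new row as (previous row) − q·(current row):
  row A: (109, 1, 0)   [1·109 + 0·28 = 109]
  row B: (28, 0, 1)   [0·109 + 1·28 = 28]
  109 = 3·28 + 25   → row C = row A − 3·row B = (25, 1, −3)   [check: 1·109 − 3·28 = 25]
  28 = 1·25 + 3   → row D = row B − 1·row C = (3, −1, 4)   [check: −1·109 + 4·28 = 3]
  25 = 8·3 + 1   → row E = row C − 8·row D = (1, 9, −35)   [check: 9·109 − 35·28 = 1]
  3 = 3·1 + 0   → remainder 0, stop. gcd = 1 (last nonzero row E).
The gcd is 1, so 28 is invertible mod 109. The last nonzero row gives 9·109 − 35·28 = 1, so t = −35. So 28^(−1) ≡ −35 ≡ 74 (mod 109). Verify: 28 · 74 = 2072 ≡ 1 (mod 109). ✓

Final answer: 28^(−1) ≡ 74 (mod 109)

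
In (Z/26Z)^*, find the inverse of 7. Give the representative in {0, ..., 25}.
Apply the extended Euclidean algorithm to (26, 7), tracking rows (r, s, t) with s·26 + t·7 = r. Each division r_prev = q·r_cur + r_new produces the new row as (previous row) − q·(current row):
  row A: (26, 1, 0)   [1·26 + 0·7 = 26]
  row B: (7, 0, 1)   [0·26 + 1·7 = 7]
  26 = 3·7 + 5   → row C = row A − 3·row B = (5, 1, −3)   [check: 1·26 − 3·7 = 5]
  7 = 1·5 + 2   → row D = row B − 1·row C = (2, −1, 4)   [check: −1·26 + 4·7 = 2]
  5 = 2·2 + 1   → row E = row C − 2·row D = (1, 3, −11)   [check: 3·26 − 11·7 = 1]
  2 = 2·1 + 0   → remainder 0, stop. gcd = 1 (last nonzero row E).
The gcd is 1, so 7 is invertible mod 26. The last nonzero row gives 3·26 − 11·7 = 1, so t = −11. So 7^(−1) ≡ −11 ≡ 15 (mod 26). Verify: 7 · 15 = 105 ≡ 1 (mod 26). ✓

Final answer: 7^(−1) ≡ 15 (mod 26)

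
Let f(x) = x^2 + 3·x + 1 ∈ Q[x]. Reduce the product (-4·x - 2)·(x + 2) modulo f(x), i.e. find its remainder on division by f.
a · b ≡ 2·x (mod f(x))

First multiply in Q[x] without reducing: a · b = -4·x^2 - 10·x - 4. Now divide by f(x) = x^2 + 3·x + 1, eliminating the leading term at each step:
  leading term -4·x^2: subtract (-4)·f(x) = -4·x^2 - 12·x - 4, leaving 2·x
The degree is now < 2, so this is the remainder. Hence a · b ≡ 2·x in Q[x]/(f).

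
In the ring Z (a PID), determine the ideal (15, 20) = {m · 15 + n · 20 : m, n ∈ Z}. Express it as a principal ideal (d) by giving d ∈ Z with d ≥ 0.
(15, 20) = (5); d = 5

In the PID Z, (a, b) is generated by gcd(a, b). Compute gcd(20, 15) with the extended Euclidean algorithm, tracking rows (r, s, t) with s·20 + t·15 = r:
  row A: (20, 1, 0)   [1·20 + 0·15 = 20]
  row B: (15, 0, 1)   [0·20 + 1·15 = 15]
  20 = 1·15 + 5   → row C = row A − 1·row B = (5, 1, −1)   [check: 1·20 − 1·15 = 5]
  15 = 3·5 + 0   → remainder 0, stop. gcd = 5 (last nonzero row C).
So gcd(15, 20) = 5, with Bézout identity 1·20 − 1·15 = 5. Containment (⊇): the Bézout identity exhibits 5 as an element of (15, 20), giving (5) ⊆ (15, 20). Containment (⊆): since 5 | 15 and 5 | 20 (15 = 5·3, 20 = 5·4), every Z-linear combination of 15 and 20 is divisible by 5, so (15, 20) ⊆ (5). Therefore (15, 20) = (5), d = 5.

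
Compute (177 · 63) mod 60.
51

Reduce the factors first: 177 ≡ 57, 63 ≡ 3 (mod 60), so 177 · 63 ≡ 57 · 3 (mod 60). 57 · 3 = 171. Dividing by 60: 171 = 2·60 + 51. So (177 · 63) mod 60 = 51.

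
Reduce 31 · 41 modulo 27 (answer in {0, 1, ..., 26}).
2

Reduce the factors first: 31 ≡ 4, 41 ≡ 14 (mod 27), so 31 · 41 ≡ 4 · 14 (mod 27). 4 · 14 = 56. Dividing by 27: 56 = 2·27 + 2. So (31 · 41) mod 27 = 2.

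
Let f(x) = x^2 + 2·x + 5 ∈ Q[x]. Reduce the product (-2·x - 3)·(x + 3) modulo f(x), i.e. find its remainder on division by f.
First multiply in Q[x] without reducing: a · b = -2·x^2 - 9·x - 9. Now divide by f(x) = x^2 + 2·x + 5, eliminating the leading term at each step:
  leading term -2·x^2: subtract (-2)·f(x) = -2·x^2 - 4·x - 10, leaving 1 - 5·x
The degree is now < 2, so this is the remainder. Hence a · b ≡ 1 - 5·x in Q[x]/(f).

Final answer: a · b ≡ 1 - 5·x (mod f(x))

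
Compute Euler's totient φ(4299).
φ is multiplicative, with φ(p^e) = p^e − p^(e−1). Factorise 4299 = 3 · 1433. Then
  φ(4299) = (3 − 1) · (1433 − 1) = 2 · 1432 = 2864.

Final answer: φ(4299) = 2864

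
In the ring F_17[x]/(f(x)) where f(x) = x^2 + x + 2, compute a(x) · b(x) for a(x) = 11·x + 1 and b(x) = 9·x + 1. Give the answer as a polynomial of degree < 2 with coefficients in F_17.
a · b ≡ 6·x + 7 (mod f(x))

Multiply as integer polynomials: a · b = 99·x^2 + 20·x + 1. Reducing coefficients mod 17: a · b ≡ 14·x^2 + 3·x + 1. Now divide by f(x) = x^2 + x + 2 in F_17[x], eliminating the leading term at each step:
  leading term 14·x^2: subtract (14)·f(x) = 14·x^2 + 14·x + 11, leaving 6·x + 7 (coefficients mod 17)
The degree is now < 2, so this is the remainder. Hence a · b ≡ 6·x + 7 in F_17[x]/(f).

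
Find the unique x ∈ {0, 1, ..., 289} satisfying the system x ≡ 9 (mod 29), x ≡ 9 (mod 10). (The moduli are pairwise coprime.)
x ≡ 9 (mod 290); the representative in [0, 290) is 9

The moduli 29, 10 are pairwise coprime, so by the CRT there is a unique solution mod 29·10 = 290.
Solve by successive substitution. Start with x ≡ 9 (mod 29).
  Combine with x ≡ 9 (mod 10): write x = 9 + 29·t and require 9 + 29·t ≡ 9 (mod 10), i.e. 29·t ≡ 9 − 9 ≡ 0 (mod 10). Since 29^(−1) ≡ 9 (mod 10) (29 ≡ 9 (mod 10)), t ≡ 9·0 ≡ 0 (mod 10). So x ≡ 9 + 29·0 = 9 (mod 290).
Unique solution in [0, 290): x = 9.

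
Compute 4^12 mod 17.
1

Use repeated squaring. Binary(12) = 1100. Walk through the bits of the exponent 12 left-to-right: at each bit after the leading one, square the running value, then multiply by 4 if the bit is 1 (always reducing mod 17):
  bit 1 = 1 (leading): start with 4.
  bit 2 = 1: square 4^2 = 16; bit is 1, so multiply 16·4 = 64 ≡ 13 (mod 17).
  bit 3 = 0: square 13^2 = 169 ≡ 16 (mod 17).
  bit 4 = 0: square 16^2 = 256 ≡ 1 (mod 17).
Final value: 4^12 ≡ 1 (mod 17).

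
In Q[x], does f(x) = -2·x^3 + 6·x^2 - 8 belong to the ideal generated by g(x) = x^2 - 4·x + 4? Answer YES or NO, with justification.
In Q[x] the ideal (g) consists of all multiples of g, so f ∈ (g) iff g | f, i.e. iff the remainder of f on division by g is 0. Divide f by g (g is monic, so eliminate the leading term of the running remainder at each step):
  leading term -2·x^3: subtract (-2·x)·g(x) = -2·x^3 + 8·x^2 - 8·x, leaving -2·x^2 + 8·x - 8
  leading term -2·x^2: subtract (-2)·g(x) = -2·x^2 + 8·x - 8, leaving 0
The remainder is 0, so f(x) = g(x) · h(x) with h(x) = -2·x - 2. Hence g | f, i.e. f ∈ (g).

Final answer: YES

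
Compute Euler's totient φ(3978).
φ is multiplicative, with φ(p^e) = p^e − p^(e−1). Factorise 3978 = 2 · 3^2 · 13 · 17. Then
  φ(3978) = (2 − 1) · (3^2 − 3^1) · (13 − 1) · (17 − 1) = 1 · 6 · 12 · 16 = 1152.

Final answer: φ(3978) = 1152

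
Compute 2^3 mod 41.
8

Use repeated squaring. Binary(3) = 11. Walk through the bits of the exponent 3 left-to-right: at each bit after the leading one, square the running value, then multiply by 2 if the bit is 1 (always reducing mod 41):
  bit 1 = 1 (leading): start with 2.
  bit 2 = 1: square 2^2 = 4; bit is 1, so multiply 4·2 = 8 (mod 41).
Final value: 2^3 ≡ 8 (mod 41).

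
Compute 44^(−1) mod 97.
44^(−1) ≡ 86 (mod 97)

Apply the extended Euclidean algorithm to (97, 44), tracking rows (r, s, t) with s·97 + t·44 = r. Each division r_prev = q·r_cur + r_new produces the new row as (previous row) − q·(current row):
  row A: (97, 1, 0)   [1·97 + 0·44 = 97]
  row B: (44, 0, 1)   [0·97 + 1·44 = 44]
  97 = 2·44 + 9   → row C = row A − 2·row B = (9, 1, −2)   [check: 1·97 − 2·44 = 9]
  44 = 4·9 + 8   → row D = row B − 4·row C = (8, −4, 9)   [check: −4·97 + 9·44 = 8]
  9 = 1·8 + 1   → row E = row C − 1·row D = (1, 5, −11)   [check: 5·97 − 11·44 = 1]
  8 = 8·1 + 0   → remainder 0, stop. gcd = 1 (last nonzero row E).
The gcd is 1, so 44 is invertible mod 97. The last nonzero row gives 5·97 − 11·44 = 1, so t = −11. So 44^(−1) ≡ −11 ≡ 86 (mod 97). Verify: 44 · 86 = 3784 ≡ 1 (mod 97). ✓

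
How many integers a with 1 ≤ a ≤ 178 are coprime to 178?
88

The number of a ∈ {1, ..., 178} with gcd(a, 178) = 1 is by definition Euler's totient φ(178). φ is multiplicative, with φ(p^e) = p^e − p^(e−1). Factorise 178 = 2 · 89. Then
  φ(178) = (2 − 1) · (89 − 1) = 1 · 88 = 88.
So there are 88 such integers.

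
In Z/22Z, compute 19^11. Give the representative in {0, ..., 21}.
Use repeated squaring. Binary(11) = 1011. Walk through the bits of the exponent 11 left-to-right: at each bit after the leading one, square the running value, then multiply by 19 if the bit is 1 (always reducing mod 22):
  bit 1 = 1 (leading): start with 19.
  bit 2 = 0: square 19^2 = 361 ≡ 9 (mod 22).
  bit 3 = 1: square 9^2 = 81 ≡ 15; bit is 1, so multiply 15·19 = 285 ≡ 21 (mod 22).
  bit 4 = 1: square 21^2 = 441 ≡ 1; bit is 1, so multiply 1·19 = 19 (mod 22).
Final value: 19^11 ≡ 19 (mod 22).

Final answer: 19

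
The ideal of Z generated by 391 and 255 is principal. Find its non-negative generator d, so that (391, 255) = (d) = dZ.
In the PID Z, (a, b) is generated by gcd(a, b). Compute gcd(391, 255) with the extended Euclidean algorithm, tracking rows (r, s, t) with s·391 + t·255 = r:
  row A: (391, 1, 0)   [1·391 + 0·255 = 391]
  row B: (255, 0, 1)   [0·391 + 1·255 = 255]
  391 = 1·255 + 136   → row C = row A − 1·row B = (136, 1, −1)   [check: 1·391 − 1·255 = 136]
  255 = 1·136 + 119   → row D = row B − 1·row C = (119, −1, 2)   [check: −1·391 + 2·255 = 119]
  136 = 1·119 + 17   → row E = row C − 1·row D = (17, 2, −3)   [check: 2·391 − 3·255 = 17]
  119 = 7·17 + 0   → remainder 0, stop. gcd = 17 (last nonzero row E).
So gcd(391, 255) = 17, with Bézout identity 2·391 − 3·255 = 17. Containment (⊇): the Bézout identity exhibits 17 as an element of (391, 255), giving (17) ⊆ (391, 255). Containment (⊆): since 17 | 391 and 17 | 255 (391 = 17·23, 255 = 17·15), every Z-linear combination of 391 and 255 is divisible by 17, so (391, 255) ⊆ (17). Therefore (391, 255) = (17), d = 17.

Final answer: (391, 255) = (17); d = 17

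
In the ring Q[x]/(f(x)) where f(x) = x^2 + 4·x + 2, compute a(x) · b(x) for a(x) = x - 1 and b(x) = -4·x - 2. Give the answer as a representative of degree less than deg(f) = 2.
First multiply in Q[x] without reducing: a · b = -4·x^2 + 2·x + 2. Now divide by f(x) = x^2 + 4·x + 2, eliminating the leading term at each step:
  leading term -4·x^2: subtract (-4)·f(x) = -4·x^2 - 16·x - 8, leaving 18·x + 10
The degree is now < 2, so this is the remainder. Hence a · b ≡ 18·x + 10 in Q[x]/(f).

Final answer: a · b ≡ 18·x + 10 (mod f(x))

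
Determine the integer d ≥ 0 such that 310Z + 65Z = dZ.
(310, 65) = (5); d = 5

In the PID Z, (a, b) is generated by gcd(a, b). Compute gcd(310, 65) with the extended Euclidean algorithm, tracking rows (r, s, t) with s·310 + t·65 = r:
  row A: (310, 1, 0)   [1·310 + 0·65 = 310]
  row B: (65, 0, 1)   [0·310 + 1·65 = 65]
  310 = 4·65 + 50   → row C = row A − 4·row B = (50, 1, −4)   [check: 1·310 − 4·65 = 50]
  65 = 1·50 + 15   → row D = row B − 1·row C = (15, −1, 5)   [check: −1·310 + 5·65 = 15]
  50 = 3·15 + 5   → row E = row C − 3·row D = (5, 4, −19)   [check: 4·310 − 19·65 = 5]
  15 = 3·5 + 0   → remainder 0, stop. gcd = 5 (last nonzero row E).
So gcd(310, 65) = 5, with Bézout identity 4·310 − 19·65 = 5. Containment (⊇): the Bézout identity exhibits 5 as an element of (310, 65), giving (5) ⊆ (310, 65). Containment (⊆): since 5 | 310 and 5 | 65 (310 = 5·62, 65 = 5·13), every Z-linear combination of 310 and 65 is divisible by 5, so (310, 65) ⊆ (5). Therefore (310, 65) = (5), d = 5.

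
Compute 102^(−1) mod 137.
Apply the extended Euclidean algorithm to (137, 102), tracking rows (r, s, t) with s·137 + t·102 = r. Each division r_prev = q·r_cur + r_new produces the new row as (previous row) − q·(current row):
  row A: (137, 1, 0)   [1·137 + 0·102 = 137]
  row B: (102, 0, 1)   [0·137 + 1·102 = 102]
  137 = 1·102 + 35   → row C = row A − 1·row B = (35, 1, −1)   [check: 1·137 − 1·102 = 35]
  102 = 2·35 + 32   → row D = row B − 2·row C = (32, −2, 3)   [check: −2·137 + 3·102 = 32]
  35 = 1·32 + 3   → row E = row C − 1·row D = (3, 3, −4)   [check: 3·137 − 4·102 = 3]
  32 = 10·3 + 2   → row F = row D − 10·row E = (2, −32, 43)   [check: −32·137 + 43·102 = 2]
  3 = 1·2 + 1   → row G = row E − 1·row F = (1, 35, −47)   [check: 35·137 − 47·102 = 1]
  2 = 2·1 + 0   → remainder 0, stop. gcd = 1 (last nonzero row G).
The gcd is 1, so 102 is invertible mod 137. The last nonzero row gives 35·137 − 47·102 = 1, so t = −47. So 102^(−1) ≡ −47 ≡ 90 (mod 137). Verify: 102 · 90 = 9180 ≡ 1 (mod 137). ✓

Final answer: 102^(−1) ≡ 90 (mod 137)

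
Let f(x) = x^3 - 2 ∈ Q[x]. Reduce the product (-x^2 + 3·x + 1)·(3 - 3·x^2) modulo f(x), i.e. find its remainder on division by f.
a · b ≡ -6·x^2 + 15·x - 15 (mod f(x))

First multiply in Q[x] without reducing: a · b = 3·x^4 - 9·x^3 - 6·x^2 + 9·x + 3. Now divide by f(x) = x^3 - 2, eliminating the leading term at each step:
  leading term 3·x^4: subtract (3·x)·f(x) = 3·x^4 - 6·x, leaving -9·x^3 - 6·x^2 + 15·x + 3
  leading term -9·x^3: subtract (-9)·f(x) = 18 - 9·x^3, leaving -6·x^2 + 15·x - 15
The degree is now < 3, so this is the remainder. Hence a · b ≡ -6·x^2 + 15·x - 15 in Q[x]/(f).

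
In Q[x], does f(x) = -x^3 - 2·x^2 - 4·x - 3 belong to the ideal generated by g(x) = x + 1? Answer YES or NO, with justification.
In Q[x] the ideal (g) consists of all multiples of g, so f ∈ (g) iff g | f, i.e. iff the remainder of f on division by g is 0. Divide f by g (g is monic, so eliminate the leading term of the running remainder at each step):
  leading term -x^3: subtract (-x^2)·g(x) = -x^3 - x^2, leaving -x^2 - 4·x - 3
  leading term -x^2: subtract (-x)·g(x) = -x^2 - x, leaving -3·x - 3
  leading term -3·x: subtract (-3)·g(x) = -3·x - 3, leaving 0
The remainder is 0, so f(x) = g(x) · h(x) with h(x) = -x^2 - x - 3. Hence g | f, i.e. f ∈ (g).

Final answer: YES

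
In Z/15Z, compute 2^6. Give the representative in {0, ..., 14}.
4

Use repeated squaring. Binary(6) = 110. Walk through the bits of the exponent 6 left-to-right: at each bit after the leading one, square the running value, then multiply by 2 if the bit is 1 (always reducing mod 15):
  bit 1 = 1 (leading): start with 2.
  bit 2 = 1: square 2^2 = 4; bit is 1, so multiply 4·2 = 8 (mod 15).
  bit 3 = 0: square 8^2 = 64 ≡ 4 (mod 15).
Final value: 2^6 ≡ 4 (mod 15).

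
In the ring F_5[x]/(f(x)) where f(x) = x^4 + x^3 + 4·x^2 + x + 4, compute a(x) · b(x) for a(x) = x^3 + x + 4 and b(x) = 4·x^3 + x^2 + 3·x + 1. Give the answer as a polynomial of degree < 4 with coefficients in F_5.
a · b ≡ 2·x^3 + 3·x^2 + x + 3 (mod f(x))

Multiply as integer polynomials: a · b = 4·x^6 + x^5 + 7·x^4 + 18·x^3 + 7·x^2 + 13·x + 4. Reducing coefficients mod 5: a · b ≡ 4·x^6 + x^5 + 2·x^4 + 3·x^3 + 2·x^2 + 3·x + 4. Now divide by f(x) = x^4 + x^3 + 4·x^2 + x + 4 in F_5[x], eliminating the leading term at each step:
  leading term 4·x^6: subtract (4·x^2)·f(x) = 4·x^6 + 4·x^5 + x^4 + 4·x^3 + x^2, leaving 2·x^5 + x^4 + 4·x^3 + x^2 + 3·x + 4 (coefficients mod 5)
  leading term 2·x^5: subtract (2·x)·f(x) = 2·x^5 + 2·x^4 + 3·x^3 + 2·x^2 + 3·x, leaving 4·x^4 + x^3 + 4·x^2 + 4 (coefficients mod 5)
  leading term 4·x^4: subtract (4)·f(x) = 4·x^4 + 4·x^3 + x^2 + 4·x + 1, leaving 2·x^3 + 3·x^2 + x + 3 (coefficients mod 5)
The degree is now < 4, so this is the remainder. Hence a · b ≡ 2·x^3 + 3·x^2 + x + 3 in F_5[x]/(f).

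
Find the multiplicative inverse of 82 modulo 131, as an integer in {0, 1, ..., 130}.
Apply the extended Euclidean algorithm to (131, 82), tracking rows (r, s, t) with s·131 + t·82 = r. Each division r_prev = q·r_cur + r_new produces the new row as (previous row) − q·(current row):
  row A: (131, 1, 0)   [1·131 + 0·82 = 131]
  row B: (82, 0, 1)   [0·131 + 1·82 = 82]
  131 = 1·82 + 49   → row C = row A − 1·row B = (49, 1, −1)   [check: 1·131 − 1·82 = 49]
  82 = 1·49 + 33   → row D = row B − 1·row C = (33, −1, 2)   [check: −1·131 + 2·82 = 33]
  49 = 1·33 + 16   → row E = row C − 1·row D = (16, 2, −3)   [check: 2·131 − 3·82 = 16]
  33 = 2·16 + 1   → row F = row D − 2·row E = (1, −5, 8)   [check: −5·131 + 8·82 = 1]
  16 = 16·1 + 0   → remainder 0, stop. gcd = 1 (last nonzero row F).
The gcd is 1, so 82 is invertible mod 131. The last nonzero row gives −5·131 + 8·82 = 1, so t = 8. So 82^(−1) ≡ 8 (mod 131). Verify: 82 · 8 = 656 ≡ 1 (mod 131). ✓

Final answer: 82^(−1) ≡ 8 (mod 131)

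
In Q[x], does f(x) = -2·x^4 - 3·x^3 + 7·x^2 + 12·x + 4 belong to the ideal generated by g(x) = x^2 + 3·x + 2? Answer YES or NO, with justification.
In Q[x] the ideal (g) consists of all multiples of g, so f ∈ (g) iff g | f, i.e. iff the remainder of f on division by g is 0. Divide f by g (g is monic, so eliminate the leading term of the running remainder at each step):
  leading term -2·x^4: subtract (-2·x^2)·g(x) = -2·x^4 - 6·x^3 - 4·x^2, leaving 3·x^3 + 11·x^2 + 12·x + 4
  leading term 3·x^3: subtract (3·x)·g(x) = 3·x^3 + 9·x^2 + 6·x, leaving 2·x^2 + 6·x + 4
  leading term 2·x^2: subtract (2)·g(x) = 2·x^2 + 6·x + 4, leaving 0
The remainder is 0, so f(x) = g(x) · h(x) with h(x) = -2·x^2 + 3·x + 2. Hence g | f, i.e. f ∈ (g).

Final answer: YES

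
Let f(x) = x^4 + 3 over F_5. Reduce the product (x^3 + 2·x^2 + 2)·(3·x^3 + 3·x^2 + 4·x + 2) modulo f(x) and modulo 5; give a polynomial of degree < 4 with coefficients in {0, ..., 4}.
Multiply as integer polynomials: a · b = 3·x^6 + 9·x^5 + 10·x^4 + 16·x^3 + 10·x^2 + 8·x + 4. Reducing coefficients mod 5: a · b ≡ 3·x^6 + 4·x^5 + x^3 + 3·x + 4. Now divide by f(x) = x^4 + 3 in F_5[x], eliminating the leading term at each step:
  leading term 3·x^6: subtract (3·x^2)·f(x) = 3·x^6 + 4·x^2, leaving 4·x^5 + x^3 + x^2 + 3·x + 4 (coefficients mod 5)
  leading term 4·x^5: subtract (4·x)·f(x) = 4·x^5 + 2·x, leaving x^3 + x^2 + x + 4 (coefficients mod 5)
The degree is now < 4, so this is the remainder. Hence a · b ≡ x^3 + x^2 + x + 4 in F_5[x]/(f).

Final answer: a · b ≡ x^3 + x^2 + x + 4 (mod f(x))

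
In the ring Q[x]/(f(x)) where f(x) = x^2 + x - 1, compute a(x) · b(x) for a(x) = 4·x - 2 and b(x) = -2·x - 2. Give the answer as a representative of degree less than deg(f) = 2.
First multiply in Q[x] without reducing: a · b = -8·x^2 - 4·x + 4. Now divide by f(x) = x^2 + x - 1, eliminating the leading term at each step:
  leading term -8·x^2: subtract (-8)·f(x) = -8·x^2 - 8·x + 8, leaving 4·x - 4
The degree is now < 2, so this is the remainder. Hence a · b ≡ 4·x - 4 in Q[x]/(f).

Final answer: a · b ≡ 4·x - 4 (mod f(x))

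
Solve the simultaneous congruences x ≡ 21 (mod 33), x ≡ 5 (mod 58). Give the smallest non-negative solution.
The moduli 33, 58 are pairwise coprime, so by the CRT there is a unique solution mod 33·58 = 1914.
Solve by successive substitution. Start with x ≡ 21 (mod 33).
  Combine with x ≡ 5 (mod 58): write x = 21 + 33·t and require 21 + 33·t ≡ 5 (mod 58), i.e. 33·t ≡ 5 − 21 ≡ 42 (mod 58). Since 33^(−1) ≡ 51 (mod 58), t ≡ 51·42 ≡ 54 (mod 58). So x ≡ 21 + 33·54 = 1803 (mod 1914).
Unique solution in [0, 1914): x = 1803.

Final answer: x ≡ 1803 (mod 1914); the representative in [0, 1914) is 1803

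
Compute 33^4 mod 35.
Use repeated squaring. Binary(4) = 100. Walk through the bits of the exponent 4 left-to-right: at each bit after the leading one, square the running value, then multiply by 33 if the bit is 1 (always reducing mod 35):
  bit 1 = 1 (leading): start with 33.
  bit 2 = 0: square 33^2 = 1089 ≡ 4 (mod 35).
  bit 3 = 0: square 4^2 = 16 (mod 35).
Final value: 33^4 ≡ 16 (mod 35).

Final answer: 16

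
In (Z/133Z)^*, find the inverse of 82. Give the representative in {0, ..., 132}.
82^(−1) ≡ 73 (mod 133)

Apply the extended Euclidean algorithm to (133, 82), tracking rows (r, s, t) with s·133 + t·82 = r. Each division r_prev = q·r_cur + r_new produces the new row as (previous row) − q·(current row):
  row A: (133, 1, 0)   [1·133 + 0·82 = 133]
  row B: (82, 0, 1)   [0·133 + 1·82 = 82]
  133 = 1·82 + 51   → row C = row A − 1·row B = (51, 1, −1)   [check: 1·133 − 1·82 = 51]
  82 = 1·51 + 31   → row D = row B − 1·row C = (31, −1, 2)   [check: −1·133 + 2·82 = 31]
  51 = 1·31 + 20   → row E = row C − 1·row D = (20, 2, −3)   [check: 2·133 − 3·82 = 20]
  31 = 1·20 + 11   → row F = row D − 1·row E = (11, −3, 5)   [check: −3·133 + 5·82 = 11]
  20 = 1·11 + 9   → row G = row E − 1·row F = (9, 5, −8)   [check: 5·133 − 8·82 = 9]
  11 = 1·9 + 2   → row H = row F − 1·row G = (2, −8, 13)   [check: −8·133 + 13·82 = 2]
  9 = 4·2 + 1   → row I = row G − 4·row H = (1, 37, −60)   [check: 37·133 − 60·82 = 1]
  2 = 2·1 + 0   → remainder 0, stop. gcd = 1 (last nonzero row I).
The gcd is 1, so 82 is invertible mod 133. The last nonzero row gives 37·133 − 60·82 = 1, so t = −60. So 82^(−1) ≡ −60 ≡ 73 (mod 133). Verify: 82 · 73 = 5986 ≡ 1 (mod 133). ✓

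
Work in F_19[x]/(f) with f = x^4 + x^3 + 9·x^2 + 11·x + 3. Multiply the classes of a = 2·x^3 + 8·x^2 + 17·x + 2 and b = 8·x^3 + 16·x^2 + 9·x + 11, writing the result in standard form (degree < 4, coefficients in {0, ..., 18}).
Multiply as integer polynomials: a · b = 16·x^6 + 96·x^5 + 282·x^4 + 382·x^3 + 273·x^2 + 205·x + 22. Reducing coefficients mod 19: a · b ≡ 16·x^6 + x^5 + 16·x^4 + 2·x^3 + 7·x^2 + 15·x + 3. Now divide by f(x) = x^4 + x^3 + 9·x^2 + 11·x + 3 in F_19[x], eliminating the leading term at each step:
  leading term 16·x^6: subtract (16·x^2)·f(x) = 16·x^6 + 16·x^5 + 11·x^4 + 5·x^3 + 10·x^2, leaving 4·x^5 + 5·x^4 + 16·x^3 + 16·x^2 + 15·x + 3 (coefficients mod 19)
  leading term 4·x^5: subtract (4·x)·f(x) = 4·x^5 + 4·x^4 + 17·x^3 + 6·x^2 + 12·x, leaving x^4 + 18·x^3 + 10·x^2 + 3·x + 3 (coefficients mod 19)
  leading term x^4: subtract (1)·f(x) = x^4 + x^3 + 9·x^2 + 11·x + 3, leaving 17·x^3 + x^2 + 11·x (coefficients mod 19)
The degree is now < 4, so this is the remainder. Hence a · b ≡ 17·x^3 + x^2 + 11·x in F_19[x]/(f).

Final answer: a · b ≡ 17·x^3 + x^2 + 11·x (mod f(x))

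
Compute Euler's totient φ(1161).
φ(1161) = 756

φ is multiplicative, with φ(p^e) = p^e − p^(e−1). Factorise 1161 = 3^3 · 43. Then
  φ(1161) = (3^3 − 3^2) · (43 − 1) = 18 · 42 = 756.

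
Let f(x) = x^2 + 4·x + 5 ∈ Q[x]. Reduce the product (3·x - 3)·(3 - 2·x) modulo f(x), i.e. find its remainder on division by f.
a · b ≡ 39·x + 21 (mod f(x))

First multiply in Q[x] without reducing: a · b = -6·x^2 + 15·x - 9. Now divide by f(x) = x^2 + 4·x + 5, eliminating the leading term at each step:
  leading term -6·x^2: subtract (-6)·f(x) = -6·x^2 - 24·x - 30, leaving 39·x + 21
The degree is now < 2, so this is the remainder. Hence a · b ≡ 39·x + 21 in Q[x]/(f).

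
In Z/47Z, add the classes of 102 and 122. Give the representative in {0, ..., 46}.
36

Reduce the summands first: 102 ≡ 8, 122 ≡ 28 (mod 47), so 102 + 122 ≡ 8 + 28 (mod 47). 8 + 28 = 36; 36 = 0·47 + 36, so (102 + 122) mod 47 = 36.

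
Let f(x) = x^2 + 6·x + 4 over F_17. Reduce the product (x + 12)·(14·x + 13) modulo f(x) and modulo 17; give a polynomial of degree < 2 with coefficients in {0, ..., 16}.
Multiply as integer polynomials: a · b = 14·x^2 + 181·x + 156. Reducing coefficients mod 17: a · b ≡ 14·x^2 + 11·x + 3. Now divide by f(x) = x^2 + 6·x + 4 in F_17[x], eliminating the leading term at each step:
  leading term 14·x^2: subtract (14)·f(x) = 14·x^2 + 16·x + 5, leaving 12·x + 15 (coefficients mod 17)
The degree is now < 2, so this is the remainder. Hence a · b ≡ 12·x + 15 in F_17[x]/(f).

Final answer: a · b ≡ 12·x + 15 (mod f(x))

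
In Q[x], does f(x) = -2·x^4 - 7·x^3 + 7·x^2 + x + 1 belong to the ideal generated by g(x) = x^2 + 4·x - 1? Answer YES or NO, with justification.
NO

In Q[x] the ideal (g) consists of all multiples of g, so f ∈ (g) iff g | f, i.e. iff the remainder of f on division by g is 0. Divide f by g (g is monic, so eliminate the leading term of the running remainder at each step):
  leading term -2·x^4: subtract (-2·x^2)·g(x) = -2·x^4 - 8·x^3 + 2·x^2, leaving x^3 + 5·x^2 + x + 1
  leading term x^3: subtract (x)·g(x) = x^3 + 4·x^2 - x, leaving x^2 + 2·x + 1
  leading term x^2: subtract (1)·g(x) = x^2 + 4·x - 1, leaving 2 - 2·x
The remainder r(x) = 2 - 2·x ≠ 0 (and deg r < deg g), so g ∤ f, i.e. f ∉ (g).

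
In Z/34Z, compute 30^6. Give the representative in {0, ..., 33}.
Use repeated squaring. Binary(6) = 110. Walk through the bits of the exponent 6 left-to-right: at each bit after the leading one, square the running value, then multiply by 30 if the bit is 1 (always reducing mod 34):
  bit 1 = 1 (leading): start with 30.
  bit 2 = 1: square 30^2 = 900 ≡ 16; bit is 1, so multiply 16·30 = 480 ≡ 4 (mod 34).
  bit 3 = 0: square 4^2 = 16 (mod 34).
Final value: 30^6 ≡ 16 (mod 34).

Final answer: 16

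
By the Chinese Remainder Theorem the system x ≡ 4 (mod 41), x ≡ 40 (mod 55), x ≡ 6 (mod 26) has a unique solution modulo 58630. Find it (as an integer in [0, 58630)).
x ≡ 34690 (mod 58630); the representative in [0, 58630) is 34690

The moduli 41, 55, 26 are pairwise coprime, so by the CRT there is a unique solution mod 41·55·26 = 58630.
Solve by successive substitution. Start with x ≡ 4 (mod 41).
  Combine with x ≡ 40 (mod 55): write x = 4 + 41·t and require 4 + 41·t ≡ 40 (mod 55), i.e. 41·t ≡ 40 − 4 ≡ 36 (mod 55). Since 41^(−1) ≡ 51 (mod 55), t ≡ 51·36 ≡ 21 (mod 55). So x ≡ 4 + 41·21 = 865 (mod 2255).
  Combine with x ≡ 6 (mod 26): write x = 865 + 2255·t and require 865 + 2255·t ≡ 6 (mod 26), i.e. 2255·t ≡ 6 − 865 ≡ 25 (mod 26). Since 2255^(−1) ≡ 11 (mod 26) (2255 ≡ 19 (mod 26)), t ≡ 11·25 ≡ 15 (mod 26). So x ≡ 865 + 2255·15 = 34690 (mod 58630).
Unique solution in [0, 58630): x = 34690.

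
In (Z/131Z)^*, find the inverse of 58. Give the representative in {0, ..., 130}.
Apply the extended Euclidean algorithm to (131, 58), tracking rows (r, s, t) with s·131 + t·58 = r. Each division r_prev = q·r_cur + r_new produces the new row as (previous row) − q·(current row):
  row A: (131, 1, 0)   [1·131 + 0·58 = 131]
  row B: (58, 0, 1)   [0·131 + 1·58 = 58]
  131 = 2·58 + 15   → row C = row A − 2·row B = (15, 1, −2)   [check: 1·131 − 2·58 = 15]
  58 = 3·15 + 13   → row D = row B − 3·row C = (13, −3, 7)   [check: −3·131 + 7·58 = 13]
  15 = 1·13 + 2   → row E = row C − 1·row D = (2, 4, −9)   [check: 4·131 − 9·58 = 2]
  13 = 6·2 + 1   → row F = row D − 6·row E = (1, −27, 61)   [check: −27·131 + 61·58 = 1]
  2 = 2·1 + 0   → remainder 0, stop. gcd = 1 (last nonzero row F).
The gcd is 1, so 58 is invertible mod 131. The last nonzero row gives −27·131 + 61·58 = 1, so t = 61. So 58^(−1) ≡ 61 (mod 131). Verify: 58 · 61 = 3538 ≡ 1 (mod 131). ✓

Final answer: 58^(−1) ≡ 61 (mod 131)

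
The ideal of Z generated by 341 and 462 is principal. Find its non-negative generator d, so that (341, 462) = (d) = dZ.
(341, 462) = (11); d = 11

In the PID Z, (a, b) is generated by gcd(a, b). Compute gcd(462, 341) with the extended Euclidean algorithm, tracking rows (r, s, t) with s·462 + t·341 = r:
  row A: (462, 1, 0)   [1·462 + 0·341 = 462]
  row B: (341, 0, 1)   [0·462 + 1·341 = 341]
  462 = 1·341 + 121   → row C = row A − 1·row B = (121, 1, −1)   [check: 1·462 − 1·341 = 121]
  341 = 2·121 + 99   → row D = row B − 2·row C = (99, −2, 3)   [check: −2·462 + 3·341 = 99]
  121 = 1·99 + 22   → row E = row C − 1·row D = (22, 3, −4)   [check: 3·462 − 4·341 = 22]
  99 = 4·22 + 11   → row F = row D − 4·row E = (11, −14, 19)   [check: −14·462 + 19·341 = 11]
  22 = 2·11 + 0   → remainder 0, stop. gcd = 11 (last nonzero row F).
So gcd(341, 462) = 11, with Bézout identity −14·462 + 19·341 = 11. Containment (⊇): the Bézout identity exhibits 11 as an element of (341, 462), giving (11) ⊆ (341, 462). Containment (⊆): since 11 | 341 and 11 | 462 (341 = 11·31, 462 = 11·42), every Z-linear combination of 341 and 462 is divisible by 11, so (341, 462) ⊆ (11). Therefore (341, 462) = (11), d = 11.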